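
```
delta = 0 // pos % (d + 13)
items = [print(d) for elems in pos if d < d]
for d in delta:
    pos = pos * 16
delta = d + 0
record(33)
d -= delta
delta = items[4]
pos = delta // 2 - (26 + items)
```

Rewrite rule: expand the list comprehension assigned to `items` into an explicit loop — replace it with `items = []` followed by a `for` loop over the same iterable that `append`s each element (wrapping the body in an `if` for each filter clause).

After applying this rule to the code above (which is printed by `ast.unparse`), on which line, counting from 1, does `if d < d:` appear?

4

Transformed code:
delta = 0 // pos % (d + 13)
items = []
for elems in pos:
    if d < d:
        items.append(print(d))
for d in delta:
    pos = pos * 16
delta = d + 0
record(33)
d -= delta
delta = items[4]
pos = delta // 2 - (26 + items)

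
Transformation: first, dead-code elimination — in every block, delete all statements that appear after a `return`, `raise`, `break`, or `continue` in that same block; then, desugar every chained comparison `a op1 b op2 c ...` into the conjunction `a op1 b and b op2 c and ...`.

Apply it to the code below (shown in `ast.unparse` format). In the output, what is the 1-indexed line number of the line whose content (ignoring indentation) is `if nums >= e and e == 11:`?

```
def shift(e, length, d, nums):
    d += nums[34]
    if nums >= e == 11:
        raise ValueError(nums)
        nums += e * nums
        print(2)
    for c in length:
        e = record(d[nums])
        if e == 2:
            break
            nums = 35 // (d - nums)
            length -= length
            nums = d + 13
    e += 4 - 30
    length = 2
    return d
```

Transformed code:
def shift(e, length, d, nums):
    d += nums[34]
    if nums >= e and e == 11:
        raise ValueError(nums)
    for c in length:
        e = record(d[nums])
        if e == 2:
            break
    e += 4 - 30
    length = 2
    return d

3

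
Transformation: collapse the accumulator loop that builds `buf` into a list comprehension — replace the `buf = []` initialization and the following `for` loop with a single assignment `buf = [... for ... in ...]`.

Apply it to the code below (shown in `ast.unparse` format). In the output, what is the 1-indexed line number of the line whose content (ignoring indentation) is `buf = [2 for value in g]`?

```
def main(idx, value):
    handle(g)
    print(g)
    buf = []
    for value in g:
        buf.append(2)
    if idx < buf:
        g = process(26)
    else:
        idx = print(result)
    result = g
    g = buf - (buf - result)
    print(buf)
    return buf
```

Transformed code:
def main(idx, value):
    handle(g)
    print(g)
    buf = [2 for value in g]
    if idx < buf:
        g = process(26)
    else:
        idx = print(result)
    result = g
    g = buf - (buf - result)
    print(buf)
    return buf

4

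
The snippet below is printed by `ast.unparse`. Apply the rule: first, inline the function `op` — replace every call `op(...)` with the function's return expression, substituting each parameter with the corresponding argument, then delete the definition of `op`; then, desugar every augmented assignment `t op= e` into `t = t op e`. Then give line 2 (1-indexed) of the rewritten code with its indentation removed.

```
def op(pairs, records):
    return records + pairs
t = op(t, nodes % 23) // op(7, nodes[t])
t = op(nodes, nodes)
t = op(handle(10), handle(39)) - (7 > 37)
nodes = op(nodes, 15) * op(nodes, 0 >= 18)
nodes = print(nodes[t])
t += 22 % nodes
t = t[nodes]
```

t = nodes + nodes

Transformed code:
t = (nodes % 23 + t) // (nodes[t] + 7)
t = nodes + nodes
t = handle(39) + handle(10) - (7 > 37)
nodes = (15 + nodes) * ((0 >= 18) + nodes)
nodes = print(nodes[t])
t = t + 22 % nodes
t = t[nodes]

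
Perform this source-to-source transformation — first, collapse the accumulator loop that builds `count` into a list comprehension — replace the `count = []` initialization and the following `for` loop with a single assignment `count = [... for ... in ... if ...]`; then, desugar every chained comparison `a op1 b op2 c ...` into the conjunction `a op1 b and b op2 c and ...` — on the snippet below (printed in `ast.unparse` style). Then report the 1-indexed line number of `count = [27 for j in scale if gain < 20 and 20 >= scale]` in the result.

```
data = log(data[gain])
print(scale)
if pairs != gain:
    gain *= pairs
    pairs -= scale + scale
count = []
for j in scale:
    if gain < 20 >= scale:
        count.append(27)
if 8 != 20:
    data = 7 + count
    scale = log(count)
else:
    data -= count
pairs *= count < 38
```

6

Transformed code:
data = log(data[gain])
print(scale)
if pairs != gain:
    gain *= pairs
    pairs -= scale + scale
count = [27 for j in scale if gain < 20 and 20 >= scale]
if 8 != 20:
    data = 7 + count
    scale = log(count)
else:
    data -= count
pairs *= count < 38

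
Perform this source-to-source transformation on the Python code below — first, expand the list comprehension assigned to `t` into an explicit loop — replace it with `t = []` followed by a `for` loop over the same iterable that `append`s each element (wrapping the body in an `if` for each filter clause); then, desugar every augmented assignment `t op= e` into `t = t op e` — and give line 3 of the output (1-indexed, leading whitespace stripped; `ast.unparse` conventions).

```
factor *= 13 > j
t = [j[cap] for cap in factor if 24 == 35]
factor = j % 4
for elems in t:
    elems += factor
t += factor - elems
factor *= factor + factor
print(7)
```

Transformed code:
factor = factor * (13 > j)
t = []
for cap in factor:
    if 24 == 35:
        t.append(j[cap])
factor = j % 4
for elems in t:
    elems = elems + factor
t = t + (factor - elems)
factor = factor * (factor + factor)
print(7)

for cap in factor:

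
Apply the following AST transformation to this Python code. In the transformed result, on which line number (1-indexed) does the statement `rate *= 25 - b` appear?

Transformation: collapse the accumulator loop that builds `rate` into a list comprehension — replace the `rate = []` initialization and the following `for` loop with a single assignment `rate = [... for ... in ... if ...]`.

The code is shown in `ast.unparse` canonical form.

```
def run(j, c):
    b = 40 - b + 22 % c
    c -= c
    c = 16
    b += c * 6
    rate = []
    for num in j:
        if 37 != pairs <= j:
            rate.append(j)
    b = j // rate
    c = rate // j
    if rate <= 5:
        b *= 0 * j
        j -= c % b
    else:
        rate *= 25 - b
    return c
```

Transformed code:
def run(j, c):
    b = 40 - b + 22 % c
    c -= c
    c = 16
    b += c * 6
    rate = [j for num in j if 37 != pairs <= j]
    b = j // rate
    c = rate // j
    if rate <= 5:
        b *= 0 * j
        j -= c % b
    else:
        rate *= 25 - b
    return c

13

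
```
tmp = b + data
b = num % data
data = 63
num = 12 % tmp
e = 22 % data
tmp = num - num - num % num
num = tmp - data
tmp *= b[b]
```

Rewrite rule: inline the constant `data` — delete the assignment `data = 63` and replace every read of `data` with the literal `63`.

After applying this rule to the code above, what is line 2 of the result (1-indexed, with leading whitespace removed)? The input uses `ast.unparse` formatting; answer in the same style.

Transformed code:
tmp = b + 63
b = num % 63
num = 12 % tmp
e = 22 % 63
tmp = num - num - num % num
num = tmp - 63
tmp *= b[b]

b = num % 63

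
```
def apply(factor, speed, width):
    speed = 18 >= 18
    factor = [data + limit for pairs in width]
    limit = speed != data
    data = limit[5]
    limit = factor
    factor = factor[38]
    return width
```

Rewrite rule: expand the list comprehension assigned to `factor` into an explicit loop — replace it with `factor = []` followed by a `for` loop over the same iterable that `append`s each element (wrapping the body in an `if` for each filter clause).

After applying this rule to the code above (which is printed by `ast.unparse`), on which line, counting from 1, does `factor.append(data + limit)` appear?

Transformed code:
def apply(factor, speed, width):
    speed = 18 >= 18
    factor = []
    for pairs in width:
        factor.append(data + limit)
    limit = speed != data
    data = limit[5]
    limit = factor
    factor = factor[38]
    return width

5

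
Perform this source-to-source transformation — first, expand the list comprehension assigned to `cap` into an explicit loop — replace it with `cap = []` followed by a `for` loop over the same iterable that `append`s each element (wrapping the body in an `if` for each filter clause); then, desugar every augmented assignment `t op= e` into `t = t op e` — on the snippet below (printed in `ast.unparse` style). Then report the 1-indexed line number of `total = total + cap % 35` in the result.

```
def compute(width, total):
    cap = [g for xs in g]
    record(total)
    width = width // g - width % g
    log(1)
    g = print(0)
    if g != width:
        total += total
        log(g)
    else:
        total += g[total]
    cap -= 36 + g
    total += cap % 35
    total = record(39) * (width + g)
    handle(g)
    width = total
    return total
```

15

Transformed code:
def compute(width, total):
    cap = []
    for xs in g:
        cap.append(g)
    record(total)
    width = width // g - width % g
    log(1)
    g = print(0)
    if g != width:
        total = total + total
        log(g)
    else:
        total = total + g[total]
    cap = cap - (36 + g)
    total = total + cap % 35
    total = record(39) * (width + g)
    handle(g)
    width = total
    return total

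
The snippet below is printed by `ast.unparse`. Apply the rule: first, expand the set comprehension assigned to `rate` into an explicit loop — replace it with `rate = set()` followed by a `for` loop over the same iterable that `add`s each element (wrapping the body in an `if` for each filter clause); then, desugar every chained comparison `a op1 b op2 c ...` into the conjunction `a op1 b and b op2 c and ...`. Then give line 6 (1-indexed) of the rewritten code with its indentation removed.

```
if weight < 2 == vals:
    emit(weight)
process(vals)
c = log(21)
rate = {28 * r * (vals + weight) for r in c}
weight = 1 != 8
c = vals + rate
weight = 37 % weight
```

for r in c:

Transformed code:
if weight < 2 and 2 == vals:
    emit(weight)
process(vals)
c = log(21)
rate = set()
for r in c:
    rate.add(28 * r * (vals + weight))
weight = 1 != 8
c = vals + rate
weight = 37 % weight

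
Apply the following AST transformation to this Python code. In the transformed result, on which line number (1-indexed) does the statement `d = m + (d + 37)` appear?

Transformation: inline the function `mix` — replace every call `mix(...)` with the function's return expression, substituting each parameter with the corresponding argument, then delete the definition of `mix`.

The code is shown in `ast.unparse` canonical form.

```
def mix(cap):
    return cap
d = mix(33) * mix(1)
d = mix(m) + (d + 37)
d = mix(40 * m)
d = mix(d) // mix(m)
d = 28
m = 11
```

Transformed code:
d = 33 * 1
d = m + (d + 37)
d = 40 * m
d = d // m
d = 28
m = 11

2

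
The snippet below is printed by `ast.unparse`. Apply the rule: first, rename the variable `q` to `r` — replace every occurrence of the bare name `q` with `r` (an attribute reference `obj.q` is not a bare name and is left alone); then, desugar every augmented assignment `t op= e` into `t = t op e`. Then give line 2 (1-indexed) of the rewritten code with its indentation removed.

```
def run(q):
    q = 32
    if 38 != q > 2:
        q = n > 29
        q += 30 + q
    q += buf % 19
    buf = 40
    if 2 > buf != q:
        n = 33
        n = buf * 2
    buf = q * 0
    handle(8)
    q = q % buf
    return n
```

r = 32

Transformed code:
def run(r):
    r = 32
    if 38 != r > 2:
        r = n > 29
        r = r + (30 + r)
    r = r + buf % 19
    buf = 40
    if 2 > buf != r:
        n = 33
        n = buf * 2
    buf = r * 0
    handle(8)
    r = r % buf
    return n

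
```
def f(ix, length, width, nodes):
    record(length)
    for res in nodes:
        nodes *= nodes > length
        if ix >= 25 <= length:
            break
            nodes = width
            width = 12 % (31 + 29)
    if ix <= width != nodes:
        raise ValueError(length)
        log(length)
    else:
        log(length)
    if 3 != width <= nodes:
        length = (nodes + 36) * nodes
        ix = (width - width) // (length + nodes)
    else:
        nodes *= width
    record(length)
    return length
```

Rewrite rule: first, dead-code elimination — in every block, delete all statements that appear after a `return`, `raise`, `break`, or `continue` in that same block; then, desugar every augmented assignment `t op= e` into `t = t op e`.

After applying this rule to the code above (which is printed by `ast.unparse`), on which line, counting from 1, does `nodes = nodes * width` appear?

15

Transformed code:
def f(ix, length, width, nodes):
    record(length)
    for res in nodes:
        nodes = nodes * (nodes > length)
        if ix >= 25 <= length:
            break
    if ix <= width != nodes:
        raise ValueError(length)
    else:
        log(length)
    if 3 != width <= nodes:
        length = (nodes + 36) * nodes
        ix = (width - width) // (length + nodes)
    else:
        nodes = nodes * width
    record(length)
    return length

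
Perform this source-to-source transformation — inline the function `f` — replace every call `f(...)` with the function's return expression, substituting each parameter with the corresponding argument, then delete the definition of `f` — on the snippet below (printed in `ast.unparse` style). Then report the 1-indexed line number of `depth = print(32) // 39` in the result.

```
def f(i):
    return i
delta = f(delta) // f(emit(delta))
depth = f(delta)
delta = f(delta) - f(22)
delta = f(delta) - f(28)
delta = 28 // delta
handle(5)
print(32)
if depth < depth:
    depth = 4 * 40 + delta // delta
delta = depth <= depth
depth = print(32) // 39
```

11

Transformed code:
delta = delta // emit(delta)
depth = delta
delta = delta - 22
delta = delta - 28
delta = 28 // delta
handle(5)
print(32)
if depth < depth:
    depth = 4 * 40 + delta // delta
delta = depth <= depth
depth = print(32) // 39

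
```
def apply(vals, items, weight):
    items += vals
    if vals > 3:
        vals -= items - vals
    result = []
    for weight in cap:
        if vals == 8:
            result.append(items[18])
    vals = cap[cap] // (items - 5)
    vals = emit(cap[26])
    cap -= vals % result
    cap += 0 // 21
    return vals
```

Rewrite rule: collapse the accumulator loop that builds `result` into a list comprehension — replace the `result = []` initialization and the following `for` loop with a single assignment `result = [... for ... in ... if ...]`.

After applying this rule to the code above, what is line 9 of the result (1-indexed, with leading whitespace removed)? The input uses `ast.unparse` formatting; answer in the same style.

Transformed code:
def apply(vals, items, weight):
    items += vals
    if vals > 3:
        vals -= items - vals
    result = [items[18] for weight in cap if vals == 8]
    vals = cap[cap] // (items - 5)
    vals = emit(cap[26])
    cap -= vals % result
    cap += 0 // 21
    return vals

cap += 0 // 21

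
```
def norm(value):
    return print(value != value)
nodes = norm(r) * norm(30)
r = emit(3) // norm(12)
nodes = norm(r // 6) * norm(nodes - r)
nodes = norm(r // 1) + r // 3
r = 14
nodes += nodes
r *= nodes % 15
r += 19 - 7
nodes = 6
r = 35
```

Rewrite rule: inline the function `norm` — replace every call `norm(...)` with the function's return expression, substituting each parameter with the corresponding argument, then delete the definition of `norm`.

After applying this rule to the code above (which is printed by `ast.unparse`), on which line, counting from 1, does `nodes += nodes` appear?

Transformed code:
nodes = print(r != r) * print(30 != 30)
r = emit(3) // print(12 != 12)
nodes = print(r // 6 != r // 6) * print(nodes - r != nodes - r)
nodes = print(r // 1 != r // 1) + r // 3
r = 14
nodes += nodes
r *= nodes % 15
r += 19 - 7
nodes = 6
r = 35

6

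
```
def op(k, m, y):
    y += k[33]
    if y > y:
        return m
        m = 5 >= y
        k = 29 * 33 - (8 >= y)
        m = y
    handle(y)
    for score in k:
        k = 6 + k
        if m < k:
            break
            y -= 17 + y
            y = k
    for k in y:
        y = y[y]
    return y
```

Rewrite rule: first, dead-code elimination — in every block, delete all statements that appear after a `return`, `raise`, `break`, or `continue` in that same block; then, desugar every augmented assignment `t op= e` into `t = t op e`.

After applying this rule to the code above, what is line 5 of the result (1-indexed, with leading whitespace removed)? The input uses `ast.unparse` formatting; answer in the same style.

Transformed code:
def op(k, m, y):
    y = y + k[33]
    if y > y:
        return m
    handle(y)
    for score in k:
        k = 6 + k
        if m < k:
            break
    for k in y:
        y = y[y]
    return y

handle(y)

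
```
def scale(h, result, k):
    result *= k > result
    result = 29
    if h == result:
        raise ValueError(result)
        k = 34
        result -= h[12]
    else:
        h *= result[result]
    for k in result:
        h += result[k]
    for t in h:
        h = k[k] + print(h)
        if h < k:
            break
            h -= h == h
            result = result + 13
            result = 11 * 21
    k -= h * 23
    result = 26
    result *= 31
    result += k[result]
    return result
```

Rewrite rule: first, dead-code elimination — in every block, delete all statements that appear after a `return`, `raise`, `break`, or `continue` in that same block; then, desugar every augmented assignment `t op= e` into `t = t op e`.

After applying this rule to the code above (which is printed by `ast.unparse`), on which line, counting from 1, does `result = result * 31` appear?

Transformed code:
def scale(h, result, k):
    result = result * (k > result)
    result = 29
    if h == result:
        raise ValueError(result)
    else:
        h = h * result[result]
    for k in result:
        h = h + result[k]
    for t in h:
        h = k[k] + print(h)
        if h < k:
            break
    k = k - h * 23
    result = 26
    result = result * 31
    result = result + k[result]
    return result

16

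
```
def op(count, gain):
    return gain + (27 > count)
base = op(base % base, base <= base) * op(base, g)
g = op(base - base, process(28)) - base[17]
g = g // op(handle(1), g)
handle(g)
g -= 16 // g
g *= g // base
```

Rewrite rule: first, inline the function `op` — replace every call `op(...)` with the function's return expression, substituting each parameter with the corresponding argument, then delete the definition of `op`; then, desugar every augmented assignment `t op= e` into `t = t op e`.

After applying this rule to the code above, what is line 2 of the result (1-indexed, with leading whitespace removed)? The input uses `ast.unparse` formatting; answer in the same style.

g = process(28) + (27 > base - base) - base[17]

Transformed code:
base = ((base <= base) + (27 > base % base)) * (g + (27 > base))
g = process(28) + (27 > base - base) - base[17]
g = g // (g + (27 > handle(1)))
handle(g)
g = g - 16 // g
g = g * (g // base)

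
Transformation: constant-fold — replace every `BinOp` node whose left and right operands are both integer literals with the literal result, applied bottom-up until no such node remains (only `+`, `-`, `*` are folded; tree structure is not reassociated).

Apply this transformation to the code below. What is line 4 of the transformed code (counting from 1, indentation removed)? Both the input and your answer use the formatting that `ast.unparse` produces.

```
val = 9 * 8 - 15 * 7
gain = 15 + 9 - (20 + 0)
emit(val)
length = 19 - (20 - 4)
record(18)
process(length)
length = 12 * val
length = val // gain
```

length = 3

Transformed code:
val = -33
gain = 4
emit(val)
length = 3
record(18)
process(length)
length = 12 * val
length = val // gain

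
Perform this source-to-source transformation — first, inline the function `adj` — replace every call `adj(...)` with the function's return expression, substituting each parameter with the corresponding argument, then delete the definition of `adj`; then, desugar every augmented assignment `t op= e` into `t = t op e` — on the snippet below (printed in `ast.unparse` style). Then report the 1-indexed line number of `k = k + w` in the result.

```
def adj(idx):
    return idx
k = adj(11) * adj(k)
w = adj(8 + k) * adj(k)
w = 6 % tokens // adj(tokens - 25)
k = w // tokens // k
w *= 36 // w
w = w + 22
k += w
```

Transformed code:
k = 11 * k
w = (8 + k) * k
w = 6 % tokens // (tokens - 25)
k = w // tokens // k
w = w * (36 // w)
w = w + 22
k = k + w

7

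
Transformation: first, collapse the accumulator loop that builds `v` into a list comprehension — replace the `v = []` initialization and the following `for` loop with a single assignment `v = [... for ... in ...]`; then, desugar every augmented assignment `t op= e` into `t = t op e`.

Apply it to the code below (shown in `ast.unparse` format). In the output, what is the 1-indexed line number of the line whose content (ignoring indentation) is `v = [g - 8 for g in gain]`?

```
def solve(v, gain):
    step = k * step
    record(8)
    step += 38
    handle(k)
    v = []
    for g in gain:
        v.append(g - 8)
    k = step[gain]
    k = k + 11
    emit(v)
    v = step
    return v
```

6

Transformed code:
def solve(v, gain):
    step = k * step
    record(8)
    step = step + 38
    handle(k)
    v = [g - 8 for g in gain]
    k = step[gain]
    k = k + 11
    emit(v)
    v = step
    return v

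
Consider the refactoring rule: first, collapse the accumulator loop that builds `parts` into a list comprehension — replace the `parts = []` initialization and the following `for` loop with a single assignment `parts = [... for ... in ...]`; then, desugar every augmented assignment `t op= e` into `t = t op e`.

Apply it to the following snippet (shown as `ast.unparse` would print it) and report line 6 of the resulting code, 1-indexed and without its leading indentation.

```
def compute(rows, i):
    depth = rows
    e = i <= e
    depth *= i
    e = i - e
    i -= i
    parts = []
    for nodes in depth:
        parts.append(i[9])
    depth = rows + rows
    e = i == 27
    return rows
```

i = i - i

Transformed code:
def compute(rows, i):
    depth = rows
    e = i <= e
    depth = depth * i
    e = i - e
    i = i - i
    parts = [i[9] for nodes in depth]
    depth = rows + rows
    e = i == 27
    return rows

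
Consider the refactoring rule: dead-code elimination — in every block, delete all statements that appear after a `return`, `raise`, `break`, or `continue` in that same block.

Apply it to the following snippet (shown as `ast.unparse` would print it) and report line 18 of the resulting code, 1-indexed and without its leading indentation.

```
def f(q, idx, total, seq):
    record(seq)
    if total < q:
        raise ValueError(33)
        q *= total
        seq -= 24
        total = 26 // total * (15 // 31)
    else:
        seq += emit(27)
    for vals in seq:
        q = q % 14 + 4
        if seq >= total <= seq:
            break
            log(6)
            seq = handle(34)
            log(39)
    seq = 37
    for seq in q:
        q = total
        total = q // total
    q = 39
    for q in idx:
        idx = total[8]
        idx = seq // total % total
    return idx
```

idx = seq // total % total

Transformed code:
def f(q, idx, total, seq):
    record(seq)
    if total < q:
        raise ValueError(33)
    else:
        seq += emit(27)
    for vals in seq:
        q = q % 14 + 4
        if seq >= total <= seq:
            break
    seq = 37
    for seq in q:
        q = total
        total = q // total
    q = 39
    for q in idx:
        idx = total[8]
        idx = seq // total % total
    return idx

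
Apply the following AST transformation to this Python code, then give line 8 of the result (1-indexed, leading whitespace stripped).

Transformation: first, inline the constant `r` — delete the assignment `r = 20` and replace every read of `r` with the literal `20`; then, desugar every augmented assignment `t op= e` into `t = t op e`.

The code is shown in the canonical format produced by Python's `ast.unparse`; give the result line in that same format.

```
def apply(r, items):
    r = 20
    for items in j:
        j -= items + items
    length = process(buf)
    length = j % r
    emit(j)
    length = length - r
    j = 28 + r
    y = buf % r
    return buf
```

Transformed code:
def apply(r, items):
    for items in j:
        j = j - (items + items)
    length = process(buf)
    length = j % 20
    emit(j)
    length = length - 20
    j = 28 + 20
    y = buf % 20
    return buf

j = 28 + 20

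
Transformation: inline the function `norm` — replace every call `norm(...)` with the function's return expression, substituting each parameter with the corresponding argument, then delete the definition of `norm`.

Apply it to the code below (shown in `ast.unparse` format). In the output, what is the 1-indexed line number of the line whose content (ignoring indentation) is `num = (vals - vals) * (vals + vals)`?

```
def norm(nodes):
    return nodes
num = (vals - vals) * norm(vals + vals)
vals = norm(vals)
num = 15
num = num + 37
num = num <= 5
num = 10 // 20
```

1

Transformed code:
num = (vals - vals) * (vals + vals)
vals = vals
num = 15
num = num + 37
num = num <= 5
num = 10 // 20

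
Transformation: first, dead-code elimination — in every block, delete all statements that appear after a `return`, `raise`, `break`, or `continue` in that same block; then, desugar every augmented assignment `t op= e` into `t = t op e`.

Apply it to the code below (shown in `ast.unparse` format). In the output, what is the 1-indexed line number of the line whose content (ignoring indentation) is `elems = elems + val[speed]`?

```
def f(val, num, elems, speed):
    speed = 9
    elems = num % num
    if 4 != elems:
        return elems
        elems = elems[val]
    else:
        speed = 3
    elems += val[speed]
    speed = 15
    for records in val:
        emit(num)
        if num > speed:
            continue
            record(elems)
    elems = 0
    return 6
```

Transformed code:
def f(val, num, elems, speed):
    speed = 9
    elems = num % num
    if 4 != elems:
        return elems
    else:
        speed = 3
    elems = elems + val[speed]
    speed = 15
    for records in val:
        emit(num)
        if num > speed:
            continue
    elems = 0
    return 6

8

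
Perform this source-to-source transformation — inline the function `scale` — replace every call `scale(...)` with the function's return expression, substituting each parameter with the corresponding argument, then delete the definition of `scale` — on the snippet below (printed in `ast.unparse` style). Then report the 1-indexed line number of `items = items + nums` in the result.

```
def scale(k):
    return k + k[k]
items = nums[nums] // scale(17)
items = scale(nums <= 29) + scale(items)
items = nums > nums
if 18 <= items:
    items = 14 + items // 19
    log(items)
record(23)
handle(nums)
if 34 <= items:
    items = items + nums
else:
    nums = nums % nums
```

10

Transformed code:
items = nums[nums] // (17 + 17[17])
items = (nums <= 29) + (nums <= 29)[nums <= 29] + (items + items[items])
items = nums > nums
if 18 <= items:
    items = 14 + items // 19
    log(items)
record(23)
handle(nums)
if 34 <= items:
    items = items + nums
else:
    nums = nums % nums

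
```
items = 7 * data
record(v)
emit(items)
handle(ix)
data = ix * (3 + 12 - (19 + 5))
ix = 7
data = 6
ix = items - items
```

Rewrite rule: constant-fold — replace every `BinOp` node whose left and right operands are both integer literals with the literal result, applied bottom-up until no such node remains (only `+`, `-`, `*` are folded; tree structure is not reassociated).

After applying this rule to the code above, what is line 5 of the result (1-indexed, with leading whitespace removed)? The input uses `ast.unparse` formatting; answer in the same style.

Transformed code:
items = 7 * data
record(v)
emit(items)
handle(ix)
data = ix * -9
ix = 7
data = 6
ix = items - items

data = ix * -9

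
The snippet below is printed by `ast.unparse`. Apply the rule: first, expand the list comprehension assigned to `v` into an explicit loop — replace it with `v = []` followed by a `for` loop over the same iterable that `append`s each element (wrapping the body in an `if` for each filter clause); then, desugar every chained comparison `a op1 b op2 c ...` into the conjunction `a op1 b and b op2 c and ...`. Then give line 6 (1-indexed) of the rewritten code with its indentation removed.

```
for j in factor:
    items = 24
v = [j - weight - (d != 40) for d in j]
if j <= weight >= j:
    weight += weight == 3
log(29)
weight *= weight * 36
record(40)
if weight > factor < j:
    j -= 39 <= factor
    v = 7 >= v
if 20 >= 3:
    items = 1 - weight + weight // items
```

Transformed code:
for j in factor:
    items = 24
v = []
for d in j:
    v.append(j - weight - (d != 40))
if j <= weight and weight >= j:
    weight += weight == 3
log(29)
weight *= weight * 36
record(40)
if weight > factor and factor < j:
    j -= 39 <= factor
    v = 7 >= v
if 20 >= 3:
    items = 1 - weight + weight // items

if j <= weight and weight >= j:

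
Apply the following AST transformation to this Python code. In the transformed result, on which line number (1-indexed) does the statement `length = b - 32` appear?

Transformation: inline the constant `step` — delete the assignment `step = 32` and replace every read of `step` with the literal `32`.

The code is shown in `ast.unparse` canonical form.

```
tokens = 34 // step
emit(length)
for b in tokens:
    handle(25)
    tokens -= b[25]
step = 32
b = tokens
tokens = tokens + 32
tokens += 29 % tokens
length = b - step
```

9

Transformed code:
tokens = 34 // 32
emit(length)
for b in tokens:
    handle(25)
    tokens -= b[25]
b = tokens
tokens = tokens + 32
tokens += 29 % tokens
length = b - 32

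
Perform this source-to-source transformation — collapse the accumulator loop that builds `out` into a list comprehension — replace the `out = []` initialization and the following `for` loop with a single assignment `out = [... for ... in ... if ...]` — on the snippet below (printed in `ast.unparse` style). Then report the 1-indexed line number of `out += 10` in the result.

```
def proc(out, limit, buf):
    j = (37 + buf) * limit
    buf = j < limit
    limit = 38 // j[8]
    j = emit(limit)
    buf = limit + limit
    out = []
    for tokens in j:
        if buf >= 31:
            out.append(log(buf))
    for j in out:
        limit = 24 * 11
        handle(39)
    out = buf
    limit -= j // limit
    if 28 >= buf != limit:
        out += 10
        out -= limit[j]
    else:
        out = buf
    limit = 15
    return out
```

14

Transformed code:
def proc(out, limit, buf):
    j = (37 + buf) * limit
    buf = j < limit
    limit = 38 // j[8]
    j = emit(limit)
    buf = limit + limit
    out = [log(buf) for tokens in j if buf >= 31]
    for j in out:
        limit = 24 * 11
        handle(39)
    out = buf
    limit -= j // limit
    if 28 >= buf != limit:
        out += 10
        out -= limit[j]
    else:
        out = buf
    limit = 15
    return out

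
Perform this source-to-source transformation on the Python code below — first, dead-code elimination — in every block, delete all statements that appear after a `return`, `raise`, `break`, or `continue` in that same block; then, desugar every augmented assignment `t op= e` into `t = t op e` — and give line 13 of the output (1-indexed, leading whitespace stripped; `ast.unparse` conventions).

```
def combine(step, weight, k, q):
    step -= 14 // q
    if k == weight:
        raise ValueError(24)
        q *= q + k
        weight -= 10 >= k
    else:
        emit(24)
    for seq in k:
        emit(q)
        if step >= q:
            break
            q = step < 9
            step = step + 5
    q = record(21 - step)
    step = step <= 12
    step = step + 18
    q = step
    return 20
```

Transformed code:
def combine(step, weight, k, q):
    step = step - 14 // q
    if k == weight:
        raise ValueError(24)
    else:
        emit(24)
    for seq in k:
        emit(q)
        if step >= q:
            break
    q = record(21 - step)
    step = step <= 12
    step = step + 18
    q = step
    return 20

step = step + 18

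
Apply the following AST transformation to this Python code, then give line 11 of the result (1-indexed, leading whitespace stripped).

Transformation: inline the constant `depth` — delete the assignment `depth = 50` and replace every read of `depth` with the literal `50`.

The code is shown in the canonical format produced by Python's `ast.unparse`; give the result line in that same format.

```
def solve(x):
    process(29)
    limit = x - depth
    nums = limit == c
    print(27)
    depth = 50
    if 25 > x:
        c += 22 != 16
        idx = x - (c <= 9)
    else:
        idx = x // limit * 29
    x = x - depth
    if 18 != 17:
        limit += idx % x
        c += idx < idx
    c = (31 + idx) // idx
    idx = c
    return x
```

Transformed code:
def solve(x):
    process(29)
    limit = x - 50
    nums = limit == c
    print(27)
    if 25 > x:
        c += 22 != 16
        idx = x - (c <= 9)
    else:
        idx = x // limit * 29
    x = x - 50
    if 18 != 17:
        limit += idx % x
        c += idx < idx
    c = (31 + idx) // idx
    idx = c
    return x

x = x - 50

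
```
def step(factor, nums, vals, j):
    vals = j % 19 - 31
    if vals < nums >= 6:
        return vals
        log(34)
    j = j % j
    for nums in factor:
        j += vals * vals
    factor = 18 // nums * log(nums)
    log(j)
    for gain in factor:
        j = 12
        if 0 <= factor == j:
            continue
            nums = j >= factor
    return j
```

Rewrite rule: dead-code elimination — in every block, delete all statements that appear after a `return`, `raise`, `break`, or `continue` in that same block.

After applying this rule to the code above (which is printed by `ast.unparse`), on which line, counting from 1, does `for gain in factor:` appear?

10

Transformed code:
def step(factor, nums, vals, j):
    vals = j % 19 - 31
    if vals < nums >= 6:
        return vals
    j = j % j
    for nums in factor:
        j += vals * vals
    factor = 18 // nums * log(nums)
    log(j)
    for gain in factor:
        j = 12
        if 0 <= factor == j:
            continue
    return j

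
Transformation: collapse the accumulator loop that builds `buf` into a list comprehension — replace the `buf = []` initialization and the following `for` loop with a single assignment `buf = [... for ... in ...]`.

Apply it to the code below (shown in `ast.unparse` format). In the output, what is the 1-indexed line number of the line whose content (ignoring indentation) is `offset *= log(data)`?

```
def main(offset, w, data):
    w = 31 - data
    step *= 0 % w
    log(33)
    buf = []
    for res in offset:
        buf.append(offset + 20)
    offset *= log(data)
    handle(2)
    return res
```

6

Transformed code:
def main(offset, w, data):
    w = 31 - data
    step *= 0 % w
    log(33)
    buf = [offset + 20 for res in offset]
    offset *= log(data)
    handle(2)
    return res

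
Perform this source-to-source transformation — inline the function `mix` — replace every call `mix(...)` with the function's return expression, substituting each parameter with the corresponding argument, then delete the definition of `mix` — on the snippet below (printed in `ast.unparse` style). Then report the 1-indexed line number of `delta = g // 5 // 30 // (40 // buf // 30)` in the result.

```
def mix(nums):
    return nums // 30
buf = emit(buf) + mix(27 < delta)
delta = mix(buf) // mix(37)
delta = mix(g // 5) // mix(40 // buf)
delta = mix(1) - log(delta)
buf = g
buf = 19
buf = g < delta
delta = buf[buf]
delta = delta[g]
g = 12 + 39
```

Transformed code:
buf = emit(buf) + (27 < delta) // 30
delta = buf // 30 // (37 // 30)
delta = g // 5 // 30 // (40 // buf // 30)
delta = 1 // 30 - log(delta)
buf = g
buf = 19
buf = g < delta
delta = buf[buf]
delta = delta[g]
g = 12 + 39

3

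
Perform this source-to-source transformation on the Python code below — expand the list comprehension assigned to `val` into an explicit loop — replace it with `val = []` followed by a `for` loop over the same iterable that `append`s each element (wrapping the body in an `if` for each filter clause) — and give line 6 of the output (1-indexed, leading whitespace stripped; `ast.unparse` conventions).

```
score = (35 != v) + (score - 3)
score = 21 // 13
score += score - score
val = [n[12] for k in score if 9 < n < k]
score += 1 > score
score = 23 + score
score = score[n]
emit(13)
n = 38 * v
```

Transformed code:
score = (35 != v) + (score - 3)
score = 21 // 13
score += score - score
val = []
for k in score:
    if 9 < n < k:
        val.append(n[12])
score += 1 > score
score = 23 + score
score = score[n]
emit(13)
n = 38 * v

if 9 < n < k:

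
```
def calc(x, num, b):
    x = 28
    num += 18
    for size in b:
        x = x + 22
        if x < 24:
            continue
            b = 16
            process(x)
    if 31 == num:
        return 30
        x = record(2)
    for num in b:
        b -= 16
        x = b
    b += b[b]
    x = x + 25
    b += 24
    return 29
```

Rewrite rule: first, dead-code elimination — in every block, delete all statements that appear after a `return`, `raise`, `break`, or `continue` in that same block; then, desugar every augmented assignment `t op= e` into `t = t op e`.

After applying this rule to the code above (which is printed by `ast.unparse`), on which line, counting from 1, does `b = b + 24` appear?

15

Transformed code:
def calc(x, num, b):
    x = 28
    num = num + 18
    for size in b:
        x = x + 22
        if x < 24:
            continue
    if 31 == num:
        return 30
    for num in b:
        b = b - 16
        x = b
    b = b + b[b]
    x = x + 25
    b = b + 24
    return 29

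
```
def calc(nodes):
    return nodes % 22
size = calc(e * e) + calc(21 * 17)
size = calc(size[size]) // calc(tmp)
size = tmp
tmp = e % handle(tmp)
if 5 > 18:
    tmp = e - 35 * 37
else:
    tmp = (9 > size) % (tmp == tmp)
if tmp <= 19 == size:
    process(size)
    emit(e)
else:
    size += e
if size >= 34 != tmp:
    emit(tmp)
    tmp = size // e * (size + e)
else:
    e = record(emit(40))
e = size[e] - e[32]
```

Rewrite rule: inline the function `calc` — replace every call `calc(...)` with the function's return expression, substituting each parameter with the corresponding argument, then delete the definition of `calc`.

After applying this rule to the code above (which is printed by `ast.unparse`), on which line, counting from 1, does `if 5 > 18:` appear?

Transformed code:
size = e * e % 22 + 21 * 17 % 22
size = size[size] % 22 // (tmp % 22)
size = tmp
tmp = e % handle(tmp)
if 5 > 18:
    tmp = e - 35 * 37
else:
    tmp = (9 > size) % (tmp == tmp)
if tmp <= 19 == size:
    process(size)
    emit(e)
else:
    size += e
if size >= 34 != tmp:
    emit(tmp)
    tmp = size // e * (size + e)
else:
    e = record(emit(40))
e = size[e] - e[32]

5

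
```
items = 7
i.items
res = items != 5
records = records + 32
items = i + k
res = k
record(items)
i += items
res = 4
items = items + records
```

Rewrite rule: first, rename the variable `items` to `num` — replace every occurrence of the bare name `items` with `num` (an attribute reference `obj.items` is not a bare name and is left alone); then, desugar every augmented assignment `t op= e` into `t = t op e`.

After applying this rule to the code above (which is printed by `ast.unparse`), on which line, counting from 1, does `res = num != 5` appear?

3

Transformed code:
num = 7
i.items
res = num != 5
records = records + 32
num = i + k
res = k
record(num)
i = i + num
res = 4
num = num + records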